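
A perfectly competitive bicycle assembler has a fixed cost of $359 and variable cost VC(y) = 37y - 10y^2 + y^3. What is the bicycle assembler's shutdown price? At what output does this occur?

The shutdown price is the minimum of AVC. VC = 37y - 10y^2 + y^3, so AVC = 37 - 10y + y^2.
At the minimum of AVC, MC = AVC. MC = 37 - 20y + 3y^2; setting MC = AVC gives 2y^2 - 10y = 0, so y = 5. min AVC = 12.
So the shutdown price is $12.

$12 per unit, at y = 5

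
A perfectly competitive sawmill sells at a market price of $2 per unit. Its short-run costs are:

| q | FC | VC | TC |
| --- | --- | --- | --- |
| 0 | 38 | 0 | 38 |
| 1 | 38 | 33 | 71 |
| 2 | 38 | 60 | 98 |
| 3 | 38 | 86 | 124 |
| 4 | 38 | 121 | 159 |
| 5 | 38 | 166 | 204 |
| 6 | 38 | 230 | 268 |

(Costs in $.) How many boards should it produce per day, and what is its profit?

Compute π = P·q − TC at each output: q=0: -38; q=1: -69; q=2: -94; q=3: -118; q=4: -151; q=5: -194; q=6: -256.
Profit is highest at q = 0. Equivalently, the lowest AVC in the table is 86/3 ≈ $28.67 at q = 3, and P = $2 falls below it — price never covers variable cost, so the firm shuts down and loses only its fixed cost.

q = 0 (shut down); profit = -$38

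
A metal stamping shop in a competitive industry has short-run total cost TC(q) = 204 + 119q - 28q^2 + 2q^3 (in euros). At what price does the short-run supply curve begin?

The shutdown price is the minimum of AVC. VC = 119q - 28q^2 + 2q^3, so AVC = 119 - 28q + 2q^2.
At the minimum of AVC, MC = AVC. MC = 119 - 56q + 6q^2; setting MC = AVC gives 4q^2 - 28q = 0, so q = 7. min AVC = 21.
So the shutdown price is €21.

€21 per unit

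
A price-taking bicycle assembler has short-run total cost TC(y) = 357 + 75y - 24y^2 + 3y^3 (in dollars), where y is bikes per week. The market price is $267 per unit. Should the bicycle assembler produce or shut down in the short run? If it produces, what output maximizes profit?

From TC, MC = TC'(y) = 75 - 48y + 9y^2 and AVC = VC/y = 75 - 24y + 3y^2.
AVC hits its minimum where MC = AVC, at y = 4, giving min AVC = 75 - 24·4 + 3·4^2 = $27.
P = $267 exceeds min AVC = $27, so the firm stays open.
P = MC gives -192 - 48y + 9y^2 = 0, with roots -8/3 and 8. Take the larger (rising MC): y* = 8.
Check: AVC at y = 8 is $75 ≤ P, so revenue covers variable cost.
Profit = P·y − TC = 267·8 − 957 = $1179.

Produce at y = 8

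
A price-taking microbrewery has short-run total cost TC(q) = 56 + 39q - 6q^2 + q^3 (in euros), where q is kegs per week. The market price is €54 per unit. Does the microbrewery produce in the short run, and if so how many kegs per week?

Produce at q = 5

From TC, MC = TC'(q) = 39 - 12q + 3q^2 and AVC = VC/q = 39 - 6q + q^2.
The AVC parabola has its vertex at q = 6/2 = 3, where AVC = 39 - 6·3 + 3^2 = €30.
Since P = €54 ≥ min AVC = €30, price covers variable cost and the firm should produce.
Solving P = MC: -15 - 12q + 3q^2 = 0 ⇒ q = -1 or 5. On the upward-sloping branch, q* = 5.
Check: AVC at q = 5 is €34 ≤ P, so revenue covers variable cost.
Profit = P·q − TC = 54·5 − 226 = €44.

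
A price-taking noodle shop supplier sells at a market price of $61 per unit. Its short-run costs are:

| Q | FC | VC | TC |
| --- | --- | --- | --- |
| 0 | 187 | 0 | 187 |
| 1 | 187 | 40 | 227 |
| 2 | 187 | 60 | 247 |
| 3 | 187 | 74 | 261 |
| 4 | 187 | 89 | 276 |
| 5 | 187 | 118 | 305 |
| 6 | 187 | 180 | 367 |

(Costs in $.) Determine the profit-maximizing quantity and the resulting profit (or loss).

Q = 5; profit = $0

Tabulate TR − TC: Q=0: -187; Q=1: -166; Q=2: -125; Q=3: -78; Q=4: -32; Q=5: 0; Q=6: -1.
Profit is maximized at Q = 5. AVC there is 118/5 = $23.60 ≤ P, so producing beats shutting down (which would give -$187).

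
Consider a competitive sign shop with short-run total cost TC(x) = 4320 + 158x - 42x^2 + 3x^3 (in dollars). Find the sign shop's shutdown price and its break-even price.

Shutdown price = $11; break-even price = $446

Shutdown price = min AVC. AVC = 158 - 42x + 3x^2, with vertex at x = 7 and minimum $11.
ATC = 4320/x + 158 - 42x + 3x^2. Setting dATC/dx = −4320/x^2 − 42 + 6x = 0 gives x = 12 (since 6·12^3 − 42·12^2 = 4320).
min ATC = 4320/12 + 158 − 42·12 + 3·12^2 = $446. That is the break-even price.
For $11 ≤ P < $446 the firm produces at a loss; below $11 it shuts down.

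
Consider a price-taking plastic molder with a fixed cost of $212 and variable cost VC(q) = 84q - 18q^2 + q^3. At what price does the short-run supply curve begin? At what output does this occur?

$3 per unit, at q = 9

Short-run supply begins at min AVC. From VC = 84q - 18q^2 + q^3, AVC = 84 - 18q + q^2.
dAVC/dq = -18 + 2q = 0 gives q = 9. min AVC = 84 - 18·9 + 9^2 = 3.
So the shutdown price is $3.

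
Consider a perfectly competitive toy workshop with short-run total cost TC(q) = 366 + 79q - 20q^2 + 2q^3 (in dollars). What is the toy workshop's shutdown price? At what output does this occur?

The firm shuts down when price falls below the minimum of average variable cost. AVC = VC/q = 79 - 20q + 2q^2.
dAVC/dq = -20 + 4q = 0 gives q = 5. min AVC = 79 - 20·5 + 2·5^2 = 29.
The firm shuts down for any P below $29.

$29 per unit, at q = 5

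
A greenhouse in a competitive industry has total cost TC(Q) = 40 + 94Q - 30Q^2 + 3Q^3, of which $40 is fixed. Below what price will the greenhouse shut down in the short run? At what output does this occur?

$19 per unit, at Q = 5

Short-run supply begins at min AVC. From VC = 94Q - 30Q^2 + 3Q^3, AVC = 94 - 30Q + 3Q^2.
At the minimum of AVC, MC = AVC. MC = 94 - 60Q + 9Q^2; setting MC = AVC gives 6Q^2 - 30Q = 0, so Q = 5. min AVC = 19.
The firm shuts down for any P below $19.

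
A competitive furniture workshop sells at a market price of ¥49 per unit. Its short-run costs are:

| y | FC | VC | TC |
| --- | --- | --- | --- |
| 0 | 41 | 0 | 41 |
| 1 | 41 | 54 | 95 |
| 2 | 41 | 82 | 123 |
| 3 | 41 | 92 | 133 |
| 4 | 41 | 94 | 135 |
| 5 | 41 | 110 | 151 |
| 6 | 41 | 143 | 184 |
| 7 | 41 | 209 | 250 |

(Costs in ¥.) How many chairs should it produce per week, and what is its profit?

y = 6; profit = ¥110

Profit at each row (π = 49y − TC): y=0: -41; y=1: -46; y=2: -25; y=3: 14; y=4: 61; y=5: 94; y=6: 110; y=7: 93.
Profit is maximized at y = 6. AVC there is 143/6 = ¥23.83 ≤ P, so producing beats shutting down (which would give -¥41).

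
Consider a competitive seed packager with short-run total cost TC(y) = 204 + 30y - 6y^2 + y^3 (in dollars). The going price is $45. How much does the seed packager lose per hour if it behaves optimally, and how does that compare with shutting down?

Profit = -$104 at y = 5

AVC = 30 - 6y + y^2 has its minimum $21 at y = 3; price $45 clears that bar, so the firm operates.
MC = 30 - 12y + 3y^2. Setting P = MC and taking the root on the rising branch gives y* = 5.
TR = 45·5 = 225. TC = 204 + 125 = 329. Profit = 225 − 329 = -$104.
That loss of $104 beats the $204 the firm would lose by shutting down; producing recovers $100 of fixed cost.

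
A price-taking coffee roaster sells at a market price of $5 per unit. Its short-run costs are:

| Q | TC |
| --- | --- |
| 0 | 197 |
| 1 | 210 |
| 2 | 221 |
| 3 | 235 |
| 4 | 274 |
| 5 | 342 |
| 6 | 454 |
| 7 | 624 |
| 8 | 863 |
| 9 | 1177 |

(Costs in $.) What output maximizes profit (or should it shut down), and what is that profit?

Q = 0 (shut down); profit = -$197

Compute π = P·Q − TC at each output: Q=0: -197; Q=1: -205; Q=2: -211; Q=3: -220; Q=4: -254; Q=5: -317; Q=6: -424; Q=7: -589; Q=8: -823; Q=9: -1132.
Profit is highest at Q = 0. Equivalently, the lowest AVC in the table is 24/2 ≈ $12 at Q = 2, and P = $5 falls below it — price never covers variable cost, so the firm shuts down and loses only its fixed cost.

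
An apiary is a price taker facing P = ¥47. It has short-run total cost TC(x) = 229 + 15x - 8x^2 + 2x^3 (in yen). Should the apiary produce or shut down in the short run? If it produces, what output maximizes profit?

Produce at x = 4

From TC, MC = TC'(x) = 15 - 16x + 6x^2 and AVC = VC/x = 15 - 8x + 2x^2.
AVC is minimized where dAVC/dx = -8 + 4x = 0, at x = 2; min AVC = 15 - 8·2 + 2·2^2 = ¥7.
Because ¥47 ≥ ¥7, revenue can cover variable cost; the firm operates.
Solving P = MC: -32 - 16x + 6x^2 = 0 ⇒ x = -4/3 or 4. On the upward-sloping branch, x* = 4.
Check: AVC at x = 4 is ¥15 ≤ P, so revenue covers variable cost.
Profit = P·x − TC = 47·4 − 289 = -¥101, a loss, but smaller than the ¥229 fixed cost the firm would lose by shutting down.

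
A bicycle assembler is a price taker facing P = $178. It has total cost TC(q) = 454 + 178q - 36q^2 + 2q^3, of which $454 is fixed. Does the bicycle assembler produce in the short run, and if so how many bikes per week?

Produce at q = 12

Strip out fixed cost: VC = 178q - 36q^2 + 2q^3. Then AVC = 178 - 36q + 2q^2 and MC = 178 - 72q + 6q^2.
AVC hits its minimum where MC = AVC, at q = 9, giving min AVC = 178 - 36·9 + 2·9^2 = $16.
Since P = $178 ≥ min AVC = $16, price covers variable cost and the firm should produce.
Solving P = MC: -72q + 6q^2 = 0 ⇒ q = 0 or 12. On the upward-sloping branch, q* = 12.
Check: AVC at q = 12 is $34 ≤ P, so revenue covers variable cost.
Profit = P·q − TC = 178·12 − 862 = $1274.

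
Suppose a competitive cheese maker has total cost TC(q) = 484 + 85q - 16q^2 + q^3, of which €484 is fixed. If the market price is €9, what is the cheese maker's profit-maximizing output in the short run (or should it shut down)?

From TC, MC = TC'(q) = 85 - 32q + 3q^2 and AVC = VC/q = 85 - 16q + q^2.
AVC is minimized where dAVC/dq = -16 + 2q = 0, at q = 8; min AVC = 85 - 16·8 + 8^2 = €21.
P = €9 lies below min AVC = €21; no output level covers variable cost.
Best response: produce nothing and absorb the €484 fixed cost.

Shut down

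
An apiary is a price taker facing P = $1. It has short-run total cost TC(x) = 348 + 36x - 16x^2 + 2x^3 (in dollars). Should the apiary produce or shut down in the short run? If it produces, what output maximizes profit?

Variable cost is VC = 36x - 16x^2 + 2x^3, so AVC = VC/x = 36 - 16x + 2x^2 and MC = dTC/dx = 36 - 32x + 6x^2.
AVC is minimized where dAVC/dx = -16 + 4x = 0, at x = 4; min AVC = 36 - 16·4 + 2·4^2 = $4.
Since P = $1 < min AVC = $4, price fails to cover variable cost at any output.
Shutting down limits the loss to fixed cost, $348.

Shut down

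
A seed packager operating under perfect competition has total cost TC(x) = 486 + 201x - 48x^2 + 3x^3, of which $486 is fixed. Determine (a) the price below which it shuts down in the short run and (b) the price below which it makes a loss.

Shutdown price = min AVC. AVC = 201 - 48x + 3x^2, with vertex at x = 8 and minimum $9.
ATC = 486/x + 201 - 48x + 3x^2. Setting dATC/dx = −486/x^2 − 48 + 6x = 0 gives x = 9 (since 6·9^3 − 48·9^2 = 486).
min ATC = 486/9 + 201 − 48·9 + 3·9^2 = $66. That is the break-even price.
For $9 ≤ P < $66 the firm produces at a loss; below $9 it shuts down.

Shutdown price = $9; break-even price = $66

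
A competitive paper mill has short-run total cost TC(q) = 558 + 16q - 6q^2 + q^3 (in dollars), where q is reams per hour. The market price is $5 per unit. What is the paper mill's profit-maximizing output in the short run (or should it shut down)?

Variable cost is VC = 16q - 6q^2 + q^3, so AVC = VC/q = 16 - 6q + q^2 and MC = dTC/dq = 16 - 12q + 3q^2.
The AVC parabola has its vertex at q = 6/2 = 3, where AVC = 16 - 6·3 + 3^2 = $7.
P = $5 lies below min AVC = $7; no output level covers variable cost.
The firm minimizes its loss by shutting down and losing only its fixed cost of $558.

Shut down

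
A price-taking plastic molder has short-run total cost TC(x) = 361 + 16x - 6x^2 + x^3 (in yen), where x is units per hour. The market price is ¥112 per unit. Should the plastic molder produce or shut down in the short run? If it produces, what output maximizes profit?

From TC, MC = TC'(x) = 16 - 12x + 3x^2 and AVC = VC/x = 16 - 6x + x^2.
AVC hits its minimum where MC = AVC, at x = 3, giving min AVC = 16 - 6·3 + 3^2 = ¥7.
Because ¥112 ≥ ¥7, revenue can cover variable cost; the firm operates.
Set P = MC: 112 = 16 - 12x + 3x^2 → -96 - 12x + 3x^2 = 0. The roots are x = -4 and x = 8; the profit-maximizing output is on the rising part of MC, so x* = 8.
Check: AVC at x = 8 is ¥32 ≤ P, so revenue covers variable cost.
Profit = P·x − TC = 112·8 − 617 = ¥279.

Produce at x = 8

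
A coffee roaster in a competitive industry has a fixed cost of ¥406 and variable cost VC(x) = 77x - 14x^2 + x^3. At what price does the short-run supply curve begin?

¥28 per unit

The shutdown price is the minimum of AVC. VC = 77x - 14x^2 + x^3, so AVC = 77 - 14x + x^2.
dAVC/dx = -14 + 2x = 0 gives x = 7. min AVC = 77 - 14·7 + 7^2 = 28.
So the shutdown price is ¥28.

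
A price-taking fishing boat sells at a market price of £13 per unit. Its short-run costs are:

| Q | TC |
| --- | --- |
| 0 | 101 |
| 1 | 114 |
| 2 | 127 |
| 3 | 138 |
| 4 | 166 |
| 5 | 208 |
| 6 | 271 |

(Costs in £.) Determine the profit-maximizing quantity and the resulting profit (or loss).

Compute π = P·Q − TC at each output: Q=0: -101; Q=1: -101; Q=2: -101; Q=3: -99; Q=4: -114; Q=5: -143; Q=6: -193.
Profit is maximized at Q = 3. AVC there is 37/3 = £12.33 ≤ P, so producing beats shutting down (which would give -£101).

Q = 3; profit = -£99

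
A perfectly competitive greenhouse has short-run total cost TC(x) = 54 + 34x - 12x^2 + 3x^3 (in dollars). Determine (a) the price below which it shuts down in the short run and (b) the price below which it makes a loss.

Shutdown price = $22; break-even price = $43

AVC = 34 - 12x + 3x^2; minimized at x = 2, giving min AVC = $22. That is the shutdown price.
ATC = 54/x + 34 - 12x + 3x^2. Setting dATC/dx = −54/x^2 − 12 + 6x = 0 gives x = 3 (since 6·3^3 − 12·3^2 = 54).
min ATC = 54/3 + 34 − 12·3 + 3·3^2 = $43. That is the break-even price.
Between these two prices the firm operates at a loss; above $43 it earns a profit.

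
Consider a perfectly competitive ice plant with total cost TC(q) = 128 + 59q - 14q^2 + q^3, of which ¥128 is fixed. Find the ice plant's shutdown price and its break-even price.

AVC = 59 - 14q + q^2; minimized at q = 7, giving min AVC = ¥10. That is the shutdown price.
ATC = 128/q + 59 - 14q + q^2. Setting dATC/dq = −128/q^2 − 14 + 2q = 0 gives q = 8 (since 2·8^3 − 14·8^2 = 128).
min ATC = 128/8 + 59 − 14·8 + 8^2 = ¥27. That is the break-even price.
Between these two prices the firm operates at a loss; above ¥27 it earns a profit.

Shutdown price = ¥10; break-even price = ¥27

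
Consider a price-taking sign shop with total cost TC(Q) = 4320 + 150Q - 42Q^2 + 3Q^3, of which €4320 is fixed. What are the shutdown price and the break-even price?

Shutdown price = €3; break-even price = €438

Shutdown price = min AVC. AVC = 150 - 42Q + 3Q^2, with vertex at Q = 7 and minimum €3.
ATC = 4320/Q + 150 - 42Q + 3Q^2. Setting dATC/dQ = −4320/Q^2 − 42 + 6Q = 0 gives Q = 12 (since 6·12^3 − 42·12^2 = 4320).
min ATC = 4320/12 + 150 − 42·12 + 3·12^2 = €438. That is the break-even price.
Between these two prices the firm operates at a loss; above €438 it earns a profit.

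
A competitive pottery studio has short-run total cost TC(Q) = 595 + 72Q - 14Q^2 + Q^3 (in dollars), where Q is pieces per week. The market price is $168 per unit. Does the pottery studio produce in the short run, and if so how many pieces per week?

Produce at Q = 12

Strip out fixed cost: VC = 72Q - 14Q^2 + Q^3. Then AVC = 72 - 14Q + Q^2 and MC = 72 - 28Q + 3Q^2.
AVC is minimized where dAVC/dQ = -14 + 2Q = 0, at Q = 7; min AVC = 72 - 14·7 + 7^2 = $23.
Because $168 ≥ $23, revenue can cover variable cost; the firm operates.
Set P = MC: 168 = 72 - 28Q + 3Q^2 → -96 - 28Q + 3Q^2 = 0. The roots are Q = -8/3 and Q = 12; the profit-maximizing output is on the rising part of MC, so Q* = 12.
Check: AVC at Q = 12 is $48 ≤ P, so revenue covers variable cost.
Profit = P·Q − TC = 168·12 − 1171 = $845.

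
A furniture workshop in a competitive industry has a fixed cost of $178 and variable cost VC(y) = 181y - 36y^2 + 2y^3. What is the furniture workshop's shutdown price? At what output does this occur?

The shutdown price is the minimum of AVC. VC = 181y - 36y^2 + 2y^3, so AVC = 181 - 36y + 2y^2.
At the minimum of AVC, MC = AVC. MC = 181 - 72y + 6y^2; setting MC = AVC gives 4y^2 - 36y = 0, so y = 9. min AVC = 19.
So the shutdown price is $19.

$19 per unit, at y = 9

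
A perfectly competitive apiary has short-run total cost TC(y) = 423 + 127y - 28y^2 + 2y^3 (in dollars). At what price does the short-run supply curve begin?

The shutdown price is the minimum of AVC. VC = 127y - 28y^2 + 2y^3, so AVC = 127 - 28y + 2y^2.
At the minimum of AVC, MC = AVC. MC = 127 - 56y + 6y^2; setting MC = AVC gives 4y^2 - 28y = 0, so y = 7. min AVC = 29.
So the shutdown price is $29.

$29 per unit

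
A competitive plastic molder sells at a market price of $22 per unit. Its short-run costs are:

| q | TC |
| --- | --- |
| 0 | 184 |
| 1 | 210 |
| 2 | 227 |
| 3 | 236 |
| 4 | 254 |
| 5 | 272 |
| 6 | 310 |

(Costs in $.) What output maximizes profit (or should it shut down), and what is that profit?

Compute π = P·q − TC at each output: q=0: -184; q=1: -188; q=2: -183; q=3: -170; q=4: -166; q=5: -162; q=6: -178.
Profit is maximized at q = 5. AVC there is 88/5 = $17.60 ≤ P, so producing beats shutting down (which would give -$184).

q = 5; profit = -$162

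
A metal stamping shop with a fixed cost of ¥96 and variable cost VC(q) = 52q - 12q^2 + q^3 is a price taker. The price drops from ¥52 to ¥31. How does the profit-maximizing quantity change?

Output falls from 8 to 7

AVC = 52 - 12q + q^2, minimized at q = 6 where min AVC = ¥16. MC = 52 - 24q + 3q^2.
At P = ¥52 ≥ min AVC, set P = MC on the rising branch: q = 8.
At P = ¥31 ≥ min AVC, set P = MC: q = 7. The firm stays open but cuts output.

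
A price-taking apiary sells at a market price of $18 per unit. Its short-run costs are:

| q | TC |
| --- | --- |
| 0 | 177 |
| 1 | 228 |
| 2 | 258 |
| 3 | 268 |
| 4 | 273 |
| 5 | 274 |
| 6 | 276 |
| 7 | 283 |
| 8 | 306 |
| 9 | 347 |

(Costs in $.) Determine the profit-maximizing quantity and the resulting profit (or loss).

Profit at each row (π = 18q − TC): q=0: -177; q=1: -210; q=2: -222; q=3: -214; q=4: -201; q=5: -184; q=6: -168; q=7: -157; q=8: -162; q=9: -185.
Profit is maximized at q = 7. AVC there is 106/7 = $15.14 ≤ P, so producing beats shutting down (which would give -$177).

q = 7; profit = -$157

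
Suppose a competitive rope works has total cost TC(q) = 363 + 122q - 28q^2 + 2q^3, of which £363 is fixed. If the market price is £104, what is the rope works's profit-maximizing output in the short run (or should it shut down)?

Produce at q = 9

Variable cost is VC = 122q - 28q^2 + 2q^3, so AVC = VC/q = 122 - 28q + 2q^2 and MC = dTC/dq = 122 - 56q + 6q^2.
The AVC parabola has its vertex at q = 28/4 = 7, where AVC = 122 - 28·7 + 2·7^2 = £24.
Because £104 ≥ £24, revenue can cover variable cost; the firm operates.
P = MC gives 18 - 56q + 6q^2 = 0, with roots 1/3 and 9. Take the larger (rising MC): q* = 9.
Check: AVC at q = 9 is £32 ≤ P, so revenue covers variable cost.
Profit = P·q − TC = 104·9 − 651 = £285.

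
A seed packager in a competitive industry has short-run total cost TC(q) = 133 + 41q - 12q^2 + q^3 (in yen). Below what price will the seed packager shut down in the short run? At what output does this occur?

Short-run supply begins at min AVC. From VC = 41q - 12q^2 + q^3, AVC = 41 - 12q + q^2.
At the minimum of AVC, MC = AVC. MC = 41 - 24q + 3q^2; setting MC = AVC gives 2q^2 - 12q = 0, so q = 6. min AVC = 5.
So the shutdown price is ¥5.

¥5 per unit, at q = 6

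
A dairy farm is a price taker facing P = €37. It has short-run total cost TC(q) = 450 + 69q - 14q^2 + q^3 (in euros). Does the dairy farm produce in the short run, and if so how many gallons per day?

Variable cost is VC = 69q - 14q^2 + q^3, so AVC = VC/q = 69 - 14q + q^2 and MC = dTC/dq = 69 - 28q + 3q^2.
AVC hits its minimum where MC = AVC, at q = 7, giving min AVC = 69 - 14·7 + 7^2 = €20.
Because €37 ≥ €20, revenue can cover variable cost; the firm operates.
Solving P = MC: 32 - 28q + 3q^2 = 0 ⇒ q = 4/3 or 8. On the upward-sloping branch, q* = 8.
Check: AVC at q = 8 is €21 ≤ P, so revenue covers variable cost.
Profit = P·q − TC = 37·8 − 618 = -€322, a loss, but smaller than the €450 fixed cost the firm would lose by shutting down.

Produce at q = 8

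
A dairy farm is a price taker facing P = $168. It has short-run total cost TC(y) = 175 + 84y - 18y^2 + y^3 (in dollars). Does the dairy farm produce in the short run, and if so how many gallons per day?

Produce at y = 14

From TC, MC = TC'(y) = 84 - 36y + 3y^2 and AVC = VC/y = 84 - 18y + y^2.
The AVC parabola has its vertex at y = 18/2 = 9, where AVC = 84 - 18·9 + 9^2 = $3.
P = $168 exceeds min AVC = $3, so the firm stays open.
P = MC gives -84 - 36y + 3y^2 = 0, with roots -2 and 14. Take the larger (rising MC): y* = 14.
Check: AVC at y = 14 is $28 ≤ P, so revenue covers variable cost.
Profit = P·y − TC = 168·14 − 567 = $1785.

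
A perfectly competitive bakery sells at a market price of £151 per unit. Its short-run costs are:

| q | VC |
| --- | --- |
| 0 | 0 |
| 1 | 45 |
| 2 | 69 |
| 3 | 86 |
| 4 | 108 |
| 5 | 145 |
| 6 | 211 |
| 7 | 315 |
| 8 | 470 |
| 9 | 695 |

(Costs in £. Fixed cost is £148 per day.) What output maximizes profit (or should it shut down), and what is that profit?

q = 7; profit = £594

Compute π = P·q − TC at each output: q=0: -148; q=1: -42; q=2: 85; q=3: 219; q=4: 348; q=5: 462; q=6: 547; q=7: 594; q=8: 590; q=9: 516.
Profit is maximized at q = 7. AVC there is 315/7 = £45 ≤ P, so producing beats shutting down (which would give -£148).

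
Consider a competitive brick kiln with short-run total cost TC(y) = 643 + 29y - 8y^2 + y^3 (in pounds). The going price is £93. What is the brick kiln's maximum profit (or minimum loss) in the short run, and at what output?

Profit = -£131 at y = 8

AVC = 29 - 8y + y^2 has its minimum £13 at y = 4; price £93 clears that bar, so the firm operates.
MC = 29 - 16y + 3y^2. Setting P = MC and taking the root on the rising branch gives y* = 8.
TR = 93·8 = 744. TC = 643 + 232 = 875. Profit = 744 − 875 = -£131.
By producing, the firm covers all variable cost plus £512 of fixed cost; shutting down would lose the full £643.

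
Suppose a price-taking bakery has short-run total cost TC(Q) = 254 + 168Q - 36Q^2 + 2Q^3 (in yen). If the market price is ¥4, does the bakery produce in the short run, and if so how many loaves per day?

Shut down

Variable cost is VC = 168Q - 36Q^2 + 2Q^3, so AVC = VC/Q = 168 - 36Q + 2Q^2 and MC = dTC/dQ = 168 - 72Q + 6Q^2.
AVC is minimized where dAVC/dQ = -36 + 4Q = 0, at Q = 9; min AVC = 168 - 36·9 + 2·9^2 = ¥6.
P = ¥4 lies below min AVC = ¥6; no output level covers variable cost.
Best response: produce nothing and absorb the ¥254 fixed cost.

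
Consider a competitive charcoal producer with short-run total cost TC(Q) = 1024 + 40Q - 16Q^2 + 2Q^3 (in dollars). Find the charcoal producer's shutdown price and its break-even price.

Shutdown price = $8; break-even price = $168

Shutdown price = min AVC. AVC = 40 - 16Q + 2Q^2, with vertex at Q = 4 and minimum $8.
ATC = 1024/Q + 40 - 16Q + 2Q^2. Setting dATC/dQ = −1024/Q^2 − 16 + 4Q = 0 gives Q = 8 (since 4·8^3 − 16·8^2 = 1024).
min ATC = 1024/8 + 40 − 16·8 + 2·8^2 = $168. That is the break-even price.
Between these two prices the firm operates at a loss; above $168 it earns a profit.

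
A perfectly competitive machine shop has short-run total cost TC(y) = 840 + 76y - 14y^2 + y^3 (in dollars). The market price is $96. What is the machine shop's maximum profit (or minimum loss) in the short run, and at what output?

AVC = 76 - 14y + y^2 has its minimum $27 at y = 7; price $96 clears that bar, so the firm operates.
MC = 76 - 28y + 3y^2. Setting P = MC and taking the root on the rising branch gives y* = 10.
TR = 96·10 = 960. TC = 840 + 360 = 1200. Profit = 960 − 1200 = -$240.
Shutting down would mean losing the fixed cost of $840, so operating at a loss of $240 is better by $600.

Profit = -$240 at y = 10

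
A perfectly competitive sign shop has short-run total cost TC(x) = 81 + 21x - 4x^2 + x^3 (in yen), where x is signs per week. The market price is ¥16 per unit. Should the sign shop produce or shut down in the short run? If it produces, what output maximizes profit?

Shut down

Variable cost is VC = 21x - 4x^2 + x^3, so AVC = VC/x = 21 - 4x + x^2 and MC = dTC/dx = 21 - 8x + 3x^2.
AVC is minimized where dAVC/dx = -4 + 2x = 0, at x = 2; min AVC = 21 - 4·2 + 2^2 = ¥17.
With P < min AVC (¥16 < ¥17), every unit sold adds to the loss.
Best response: produce nothing and absorb the ¥81 fixed cost.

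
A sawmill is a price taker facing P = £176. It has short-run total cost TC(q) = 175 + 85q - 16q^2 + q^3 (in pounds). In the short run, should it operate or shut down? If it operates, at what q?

Strip out fixed cost: VC = 85q - 16q^2 + q^3. Then AVC = 85 - 16q + q^2 and MC = 85 - 32q + 3q^2.
AVC hits its minimum where MC = AVC, at q = 8, giving min AVC = 85 - 16·8 + 8^2 = £21.
P = £176 exceeds min AVC = £21, so the firm stays open.
Solving P = MC: -91 - 32q + 3q^2 = 0 ⇒ q = -7/3 or 13. On the upward-sloping branch, q* = 13.
Check: AVC at q = 13 is £46 ≤ P, so revenue covers variable cost.
Profit = P·q − TC = 176·13 − 773 = £1515.

Produce at q = 13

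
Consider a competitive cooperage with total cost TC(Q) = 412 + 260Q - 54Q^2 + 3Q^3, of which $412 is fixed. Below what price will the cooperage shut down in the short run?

$17 per unit

Short-run supply begins at min AVC. From VC = 260Q - 54Q^2 + 3Q^3, AVC = 260 - 54Q + 3Q^2.
At the minimum of AVC, MC = AVC. MC = 260 - 108Q + 9Q^2; setting MC = AVC gives 6Q^2 - 54Q = 0, so Q = 9. min AVC = 17.
For P < $17 the firm produces nothing.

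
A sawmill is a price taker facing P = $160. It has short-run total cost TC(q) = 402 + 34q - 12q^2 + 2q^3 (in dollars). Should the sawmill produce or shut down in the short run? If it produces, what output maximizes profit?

From TC, MC = TC'(q) = 34 - 24q + 6q^2 and AVC = VC/q = 34 - 12q + 2q^2.
AVC hits its minimum where MC = AVC, at q = 3, giving min AVC = 34 - 12·3 + 2·3^2 = $16.
Since P = $160 ≥ min AVC = $16, price covers variable cost and the firm should produce.
Solving P = MC: -126 - 24q + 6q^2 = 0 ⇒ q = -3 or 7. On the upward-sloping branch, q* = 7.
Check: AVC at q = 7 is $48 ≤ P, so revenue covers variable cost.
Profit = P·q − TC = 160·7 − 738 = $382.

Produce at q = 7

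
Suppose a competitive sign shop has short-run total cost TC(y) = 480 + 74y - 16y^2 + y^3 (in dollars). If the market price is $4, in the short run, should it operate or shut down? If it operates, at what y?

From TC, MC = TC'(y) = 74 - 32y + 3y^2 and AVC = VC/y = 74 - 16y + y^2.
The AVC parabola has its vertex at y = 16/2 = 8, where AVC = 74 - 16·8 + 8^2 = $10.
With P < min AVC ($4 < $10), every unit sold adds to the loss.
The firm minimizes its loss by shutting down and losing only its fixed cost of $480.

Shut down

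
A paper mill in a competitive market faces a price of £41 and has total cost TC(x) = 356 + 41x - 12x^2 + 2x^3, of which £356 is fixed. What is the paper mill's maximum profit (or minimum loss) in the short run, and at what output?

AVC = 41 - 12x + 2x^2; min AVC = £23 at x = 3. Since P = £41 ≥ min AVC, the firm produces.
With MC = 41 - 24x + 6x^2, P = MC on the upward-sloping part at x* = 4.
TR = 41·4 = 164. TC = 356 + 100 = 456. Profit = 164 − 456 = -£292.
That loss of £292 beats the £356 the firm would lose by shutting down; producing recovers £64 of fixed cost.

Profit = -£292 at x = 4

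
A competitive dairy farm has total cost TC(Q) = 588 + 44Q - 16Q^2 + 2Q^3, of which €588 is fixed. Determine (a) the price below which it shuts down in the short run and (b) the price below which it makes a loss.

Shutdown price = €12; break-even price = €114

Shutdown price = min AVC. AVC = 44 - 16Q + 2Q^2, with vertex at Q = 4 and minimum €12.
ATC = 588/Q + 44 - 16Q + 2Q^2. Setting dATC/dQ = −588/Q^2 − 16 + 4Q = 0 gives Q = 7 (since 4·7^3 − 16·7^2 = 588).
min ATC = 588/7 + 44 − 16·7 + 2·7^2 = €114. That is the break-even price.
For €12 ≤ P < €114 the firm produces at a loss; below €12 it shuts down.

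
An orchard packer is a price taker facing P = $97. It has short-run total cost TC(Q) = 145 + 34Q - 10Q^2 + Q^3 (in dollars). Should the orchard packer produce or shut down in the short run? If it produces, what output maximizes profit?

Strip out fixed cost: VC = 34Q - 10Q^2 + Q^3. Then AVC = 34 - 10Q + Q^2 and MC = 34 - 20Q + 3Q^2.
AVC is minimized where dAVC/dQ = -10 + 2Q = 0, at Q = 5; min AVC = 34 - 10·5 + 5^2 = $9.
P = $97 exceeds min AVC = $9, so the firm stays open.
P = MC gives -63 - 20Q + 3Q^2 = 0, with roots -7/3 and 9. Take the larger (rising MC): Q* = 9.
Check: AVC at Q = 9 is $25 ≤ P, so revenue covers variable cost.
Profit = P·Q − TC = 97·9 − 370 = $503.

Produce at Q = 9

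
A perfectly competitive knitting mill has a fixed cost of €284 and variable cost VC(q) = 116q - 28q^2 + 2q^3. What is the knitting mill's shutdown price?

€18 per unit

The firm shuts down when price falls below the minimum of average variable cost. AVC = VC/q = 116 - 28q + 2q^2.
dAVC/dq = -28 + 4q = 0 gives q = 7. min AVC = 116 - 28·7 + 2·7^2 = 18.
So the shutdown price is €18.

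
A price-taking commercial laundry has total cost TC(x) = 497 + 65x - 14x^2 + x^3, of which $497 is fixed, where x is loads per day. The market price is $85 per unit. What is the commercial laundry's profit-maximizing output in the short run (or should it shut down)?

Produce at x = 10

From TC, MC = TC'(x) = 65 - 28x + 3x^2 and AVC = VC/x = 65 - 14x + x^2.
AVC is minimized where dAVC/dx = -14 + 2x = 0, at x = 7; min AVC = 65 - 14·7 + 7^2 = $16.
Since P = $85 ≥ min AVC = $16, price covers variable cost and the firm should produce.
Set P = MC: 85 = 65 - 28x + 3x^2 → -20 - 28x + 3x^2 = 0. The roots are x = -2/3 and x = 10; the profit-maximizing output is on the rising part of MC, so x* = 10.
Check: AVC at x = 10 is $25 ≤ P, so revenue covers variable cost.
Profit = P·x − TC = 85·10 − 747 = $103.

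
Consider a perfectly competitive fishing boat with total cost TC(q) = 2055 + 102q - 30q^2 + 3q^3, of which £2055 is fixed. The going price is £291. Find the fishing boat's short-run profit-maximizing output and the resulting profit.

Profit = -£111 at q = 9

AVC = 102 - 30q + 3q^2; min AVC = £27 at q = 5. Since P = £291 ≥ min AVC, the firm produces.
MC = 102 - 60q + 9q^2. Setting P = MC and taking the root on the rising branch gives q* = 9.
TR = 291·9 = 2619. TC = 2055 + 675 = 2730. Profit = 2619 − 2730 = -£111.
That loss of £111 beats the £2055 the firm would lose by shutting down; producing recovers £1944 of fixed cost.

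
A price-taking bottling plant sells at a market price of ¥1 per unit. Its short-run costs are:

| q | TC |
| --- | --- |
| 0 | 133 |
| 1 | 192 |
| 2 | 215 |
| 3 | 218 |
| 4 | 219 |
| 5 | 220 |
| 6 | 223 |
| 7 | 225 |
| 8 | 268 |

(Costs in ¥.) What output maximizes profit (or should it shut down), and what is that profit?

Compute π = P·q − TC at each output: q=0: -133; q=1: -191; q=2: -213; q=3: -215; q=4: -215; q=5: -215; q=6: -217; q=7: -218; q=8: -260.
Profit is highest at q = 0. Equivalently, the lowest AVC in the table is 92/7 ≈ ¥13.14 at q = 7, and P = ¥1 falls below it — price never covers variable cost, so the firm shuts down and loses only its fixed cost.

q = 0 (shut down); profit = -¥133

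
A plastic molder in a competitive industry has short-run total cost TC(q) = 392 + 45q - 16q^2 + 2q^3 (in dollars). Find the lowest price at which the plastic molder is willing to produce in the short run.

The firm shuts down when price falls below the minimum of average variable cost. AVC = VC/q = 45 - 16q + 2q^2.
At the minimum of AVC, MC = AVC. MC = 45 - 32q + 6q^2; setting MC = AVC gives 4q^2 - 16q = 0, so q = 4. min AVC = 13.
For P < $13 the firm produces nothing.

$13 per unit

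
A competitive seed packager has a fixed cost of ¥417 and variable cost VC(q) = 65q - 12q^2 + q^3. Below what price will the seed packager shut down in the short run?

Short-run supply begins at min AVC. From VC = 65q - 12q^2 + q^3, AVC = 65 - 12q + q^2.
At the minimum of AVC, MC = AVC. MC = 65 - 24q + 3q^2; setting MC = AVC gives 2q^2 - 12q = 0, so q = 6. min AVC = 29.
For P < ¥29 the firm produces nothing.

¥29 per unit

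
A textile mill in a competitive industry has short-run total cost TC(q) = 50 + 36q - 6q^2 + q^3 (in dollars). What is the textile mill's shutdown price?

Short-run supply begins at min AVC. From VC = 36q - 6q^2 + q^3, AVC = 36 - 6q + q^2.
At the minimum of AVC, MC = AVC. MC = 36 - 12q + 3q^2; setting MC = AVC gives 2q^2 - 6q = 0, so q = 3. min AVC = 27.
So the shutdown price is $27.

$27 per unit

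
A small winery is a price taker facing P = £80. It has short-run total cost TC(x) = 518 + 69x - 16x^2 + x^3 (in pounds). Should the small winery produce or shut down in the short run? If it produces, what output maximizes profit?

Produce at x = 11

Variable cost is VC = 69x - 16x^2 + x^3, so AVC = VC/x = 69 - 16x + x^2 and MC = dTC/dx = 69 - 32x + 3x^2.
AVC hits its minimum where MC = AVC, at x = 8, giving min AVC = 69 - 16·8 + 8^2 = £5.
Since P = £80 ≥ min AVC = £5, price covers variable cost and the firm should produce.
Solving P = MC: -11 - 32x + 3x^2 = 0 ⇒ x = -1/3 or 11. On the upward-sloping branch, x* = 11.
Check: AVC at x = 11 is £14 ≤ P, so revenue covers variable cost.
Profit = P·x − TC = 80·11 − 672 = £208.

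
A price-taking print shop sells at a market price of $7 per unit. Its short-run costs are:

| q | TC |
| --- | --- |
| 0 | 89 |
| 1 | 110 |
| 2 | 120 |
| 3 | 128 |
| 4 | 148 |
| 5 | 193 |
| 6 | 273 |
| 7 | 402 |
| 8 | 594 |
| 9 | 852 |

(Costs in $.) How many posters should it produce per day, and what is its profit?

Compute π = P·q − TC at each output: q=0: -89; q=1: -103; q=2: -106; q=3: -107; q=4: -120; q=5: -158; q=6: -231; q=7: -353; q=8: -538; q=9: -789.
Profit is highest at q = 0. Equivalently, the lowest AVC in the table is 39/3 ≈ $13 at q = 3, and P = $7 falls below it — price never covers variable cost, so the firm shuts down and loses only its fixed cost.

q = 0 (shut down); profit = -$89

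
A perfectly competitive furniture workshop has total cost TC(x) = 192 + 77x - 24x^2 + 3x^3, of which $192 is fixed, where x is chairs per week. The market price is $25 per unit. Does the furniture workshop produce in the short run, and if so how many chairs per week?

Variable cost is VC = 77x - 24x^2 + 3x^3, so AVC = VC/x = 77 - 24x + 3x^2 and MC = dTC/dx = 77 - 48x + 9x^2.
AVC is minimized where dAVC/dx = -24 + 6x = 0, at x = 4; min AVC = 77 - 24·4 + 3·4^2 = $29.
Since P = $25 < min AVC = $29, price fails to cover variable cost at any output.
The firm minimizes its loss by shutting down and losing only its fixed cost of $192.

Shut down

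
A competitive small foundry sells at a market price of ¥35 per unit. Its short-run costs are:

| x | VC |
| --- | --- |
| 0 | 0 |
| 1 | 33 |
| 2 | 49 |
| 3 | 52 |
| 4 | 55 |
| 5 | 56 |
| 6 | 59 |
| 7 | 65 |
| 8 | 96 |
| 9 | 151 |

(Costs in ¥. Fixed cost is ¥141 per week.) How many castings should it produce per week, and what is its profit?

Profit at each row (π = 35x − TC): x=0: -141; x=1: -139; x=2: -120; x=3: -88; x=4: -56; x=5: -22; x=6: 10; x=7: 39; x=8: 43; x=9: 23.
Profit is maximized at x = 8. AVC there is 96/8 = ¥12 ≤ P, so producing beats shutting down (which would give -¥141).

x = 8; profit = ¥43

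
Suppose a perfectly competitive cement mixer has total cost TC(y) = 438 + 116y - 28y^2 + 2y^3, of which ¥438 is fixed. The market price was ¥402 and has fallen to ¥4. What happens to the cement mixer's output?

Output falls from 13 to 0 (the firm shuts down)

MC = 116 - 56y + 6y^2; the shutdown threshold is min AVC = ¥18 (at y = 7).
With P = ¥402 above the shutdown price, P = MC gives y = 13.
At P = ¥4 < min AVC = ¥18, price no longer covers variable cost at any output, so the firm shuts down: y = 0.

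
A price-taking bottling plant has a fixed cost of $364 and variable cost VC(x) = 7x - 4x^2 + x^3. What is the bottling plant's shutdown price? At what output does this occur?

$3 per unit, at x = 2

The shutdown price is the minimum of AVC. VC = 7x - 4x^2 + x^3, so AVC = 7 - 4x + x^2.
dAVC/dx = -4 + 2x = 0 gives x = 2. min AVC = 7 - 4·2 + 2^2 = 3.
For P < $3 the firm produces nothing.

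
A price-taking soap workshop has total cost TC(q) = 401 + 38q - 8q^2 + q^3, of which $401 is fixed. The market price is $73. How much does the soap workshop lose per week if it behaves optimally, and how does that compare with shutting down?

AVC = 38 - 8q + q^2 has its minimum $22 at q = 4; price $73 clears that bar, so the firm operates.
MC = 38 - 16q + 3q^2. Setting P = MC and taking the root on the rising branch gives q* = 7.
TR = 73·7 = 511. TC = 401 + 217 = 618. Profit = 511 − 618 = -$107.
By producing, the firm covers all variable cost plus $294 of fixed cost; shutting down would lose the full $401.

Profit = -$107 at q = 7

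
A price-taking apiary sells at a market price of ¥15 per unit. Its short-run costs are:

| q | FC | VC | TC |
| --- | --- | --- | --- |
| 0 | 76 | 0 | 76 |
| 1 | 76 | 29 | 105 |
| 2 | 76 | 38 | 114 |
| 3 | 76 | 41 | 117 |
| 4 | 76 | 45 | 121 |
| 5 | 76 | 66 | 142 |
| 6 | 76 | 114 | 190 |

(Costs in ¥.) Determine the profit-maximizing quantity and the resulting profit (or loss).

Profit at each row (π = 15q − TC): q=0: -76; q=1: -90; q=2: -84; q=3: -72; q=4: -61; q=5: -67; q=6: -100.
Profit is maximized at q = 4. AVC there is 45/4 = ¥11.25 ≤ P, so producing beats shutting down (which would give -¥76).

q = 4; profit = -¥61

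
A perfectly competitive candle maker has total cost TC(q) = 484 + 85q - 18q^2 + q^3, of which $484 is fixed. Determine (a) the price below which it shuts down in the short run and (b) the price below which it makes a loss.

Shutdown price = $4; break-even price = $52

AVC = 85 - 18q + q^2; minimized at q = 9, giving min AVC = $4. That is the shutdown price.
ATC = 484/q + 85 - 18q + q^2. Setting dATC/dq = −484/q^2 − 18 + 2q = 0 gives q = 11 (since 2·11^3 − 18·11^2 = 484).
min ATC = 484/11 + 85 − 18·11 + 11^2 = $52. That is the break-even price.
For $4 ≤ P < $52 the firm produces at a loss; below $4 it shuts down.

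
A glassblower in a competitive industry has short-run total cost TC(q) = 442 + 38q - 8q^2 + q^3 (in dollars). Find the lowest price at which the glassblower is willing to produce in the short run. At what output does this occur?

The firm shuts down when price falls below the minimum of average variable cost. AVC = VC/q = 38 - 8q + q^2.
At the minimum of AVC, MC = AVC. MC = 38 - 16q + 3q^2; setting MC = AVC gives 2q^2 - 8q = 0, so q = 4. min AVC = 22.
So the shutdown price is $22.

$22 per unit, at q = 4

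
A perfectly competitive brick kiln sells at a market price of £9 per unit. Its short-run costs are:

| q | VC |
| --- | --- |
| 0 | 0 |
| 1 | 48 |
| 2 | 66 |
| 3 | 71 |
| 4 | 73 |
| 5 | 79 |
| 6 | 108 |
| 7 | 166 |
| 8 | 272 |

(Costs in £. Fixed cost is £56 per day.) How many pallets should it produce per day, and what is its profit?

Tabulate TR − TC: q=0: -56; q=1: -95; q=2: -104; q=3: -100; q=4: -93; q=5: -90; q=6: -110; q=7: -159; q=8: -256.
Profit is highest at q = 0. Equivalently, the lowest AVC in the table is 79/5 ≈ £15.80 at q = 5, and P = £9 falls below it — price never covers variable cost, so the firm shuts down and loses only its fixed cost.

q = 0 (shut down); profit = -£56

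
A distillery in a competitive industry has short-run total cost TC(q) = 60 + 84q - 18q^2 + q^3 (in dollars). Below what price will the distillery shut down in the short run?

$3 per unit

The shutdown price is the minimum of AVC. VC = 84q - 18q^2 + q^3, so AVC = 84 - 18q + q^2.
At the minimum of AVC, MC = AVC. MC = 84 - 36q + 3q^2; setting MC = AVC gives 2q^2 - 18q = 0, so q = 9. min AVC = 3.
So the shutdown price is $3.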